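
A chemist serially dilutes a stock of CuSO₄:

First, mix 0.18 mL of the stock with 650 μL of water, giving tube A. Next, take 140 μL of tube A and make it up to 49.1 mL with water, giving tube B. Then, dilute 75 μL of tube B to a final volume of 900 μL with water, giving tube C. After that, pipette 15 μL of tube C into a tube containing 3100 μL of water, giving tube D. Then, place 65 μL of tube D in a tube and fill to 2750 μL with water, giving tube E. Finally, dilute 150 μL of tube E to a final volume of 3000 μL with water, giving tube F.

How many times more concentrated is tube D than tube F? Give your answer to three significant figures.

Step 1: 0.18 mL + 650 μL = 0.83 mL total → factor 0.83/0.18 = 4.6111
Step 2: 140 μL brought to 49.1 mL → factor 49100/140 = 350.71
Step 3: 75 μL brought to 900 μL → factor 900/75 = 12
Step 4: 15 μL + 3100 μL = 3115 μL total → factor 3115/15 = 207.67
Step 5: 65 μL brought to 2750 μL → factor 2750/65 = 42.308
Step 6: 150 μL brought to 3000 μL → factor 3000/150 = 20
Dilution factor to tube D = 4.03 × 10^6; to tube F = 3.41 × 10^9
[tube D]/[tube F] = (factor to tube F)/(factor to tube D) = 3.41 × 10^9/4.03 × 10^6 = 846

846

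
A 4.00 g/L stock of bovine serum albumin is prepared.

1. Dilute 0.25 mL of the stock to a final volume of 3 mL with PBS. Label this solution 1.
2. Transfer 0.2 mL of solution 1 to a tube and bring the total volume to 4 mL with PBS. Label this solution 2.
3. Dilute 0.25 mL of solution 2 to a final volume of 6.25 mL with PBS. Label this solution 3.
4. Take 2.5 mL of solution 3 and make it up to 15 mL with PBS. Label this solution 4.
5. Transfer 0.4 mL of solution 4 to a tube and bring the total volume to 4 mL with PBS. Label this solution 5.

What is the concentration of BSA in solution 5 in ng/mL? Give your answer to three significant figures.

Step 1: 0.25 mL brought to 3 mL → factor 3/0.25 = 12
Step 2: 0.2 mL brought to 4 mL → factor 4/0.2 = 20
Step 3: 0.25 mL brought to 6.25 mL → factor 6.25/0.25 = 25
Step 4: 2.5 mL brought to 15 mL → factor 15/2.5 = 6
Step 5: 0.4 mL brought to 4 mL → factor 4/0.4 = 10
Overall dilution factor = 12 × 20 × 25 × 6 × 10 = 3.6 × 10^5
Final = 4.00 g/L / 3.6 × 10^5 = 1.111 × 10^-5 g/L = 11.1 ng/mL

11.1 ng/mL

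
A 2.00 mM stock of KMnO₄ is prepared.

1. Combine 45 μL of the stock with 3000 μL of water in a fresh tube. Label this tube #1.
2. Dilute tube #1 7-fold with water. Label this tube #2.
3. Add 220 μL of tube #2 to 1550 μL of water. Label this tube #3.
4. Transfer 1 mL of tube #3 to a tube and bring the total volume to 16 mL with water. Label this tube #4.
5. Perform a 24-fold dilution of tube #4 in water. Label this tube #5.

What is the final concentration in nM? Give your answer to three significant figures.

Step 1: 45 μL + 3000 μL = 3045 μL total → factor 3045/45 = 67.667
Step 2: 7-fold → factor 7
Step 3: 220 μL + 1550 μL = 1770 μL total → factor 1770/220 = 8.0455
Step 4: 1 mL brought to 16 mL → factor 16/1 = 16
Step 5: 24-fold → factor 24
Overall dilution factor = 67.667 × 7 × 8.0455 × 16 × 24 = 1.4634 × 10^6
Final = 2.00 mM / 1.4634 × 10^6 = 1.367 × 10^-6 mM = 1.37 nM

1.37 nM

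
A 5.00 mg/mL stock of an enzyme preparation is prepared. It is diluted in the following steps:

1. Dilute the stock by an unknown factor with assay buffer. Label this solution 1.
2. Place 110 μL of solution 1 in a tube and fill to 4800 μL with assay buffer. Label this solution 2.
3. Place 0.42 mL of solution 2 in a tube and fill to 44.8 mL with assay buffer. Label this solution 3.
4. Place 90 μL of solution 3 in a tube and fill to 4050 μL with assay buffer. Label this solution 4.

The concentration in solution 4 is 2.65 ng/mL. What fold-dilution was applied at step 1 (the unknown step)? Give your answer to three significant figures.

Step 1: unknown factor x
Step 2: 110 μL brought to 4800 μL → factor 4800/110 = 43.636
Step 3: 0.42 mL brought to 44.8 mL → factor 44.8/0.42 = 106.67
Step 4: 90 μL brought to 4050 μL → factor 4050/90 = 45
Product of known-step factors = 2.0945 × 10^5
Overall factor = 5.00 mg/mL / (2.65 ng/mL) = 1.8868 × 10^6
x = 1.8868 × 10^6 / 2.0945 × 10^5 = 9.01

9.01-fold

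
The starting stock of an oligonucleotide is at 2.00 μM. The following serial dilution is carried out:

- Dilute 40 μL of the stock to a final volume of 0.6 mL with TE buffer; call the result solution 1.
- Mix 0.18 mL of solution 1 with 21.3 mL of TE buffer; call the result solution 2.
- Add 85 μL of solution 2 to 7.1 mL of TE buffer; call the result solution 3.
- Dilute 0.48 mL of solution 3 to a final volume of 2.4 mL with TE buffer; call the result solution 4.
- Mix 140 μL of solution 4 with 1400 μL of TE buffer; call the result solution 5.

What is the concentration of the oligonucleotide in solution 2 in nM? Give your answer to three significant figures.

1.12 nM

Step 1: 40 μL brought to 0.6 mL → factor 600/40 = 15
Step 2: 0.18 mL + 21.3 mL = 21.48 mL total → factor 21.48/0.18 = 119.33
Dilution factor through solution 2 = 15 × 119.33 = 1790
[solution 2] = 2.00 μM / 1790 = 0.001117 μM = 1.12 nM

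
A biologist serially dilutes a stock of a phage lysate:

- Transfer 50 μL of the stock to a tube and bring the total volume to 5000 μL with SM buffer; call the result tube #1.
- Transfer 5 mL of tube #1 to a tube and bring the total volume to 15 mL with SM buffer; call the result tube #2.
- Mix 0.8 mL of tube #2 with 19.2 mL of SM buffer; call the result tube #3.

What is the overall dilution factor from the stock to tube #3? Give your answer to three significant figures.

7.50 × 10^3

Step 1: 50 μL brought to 5000 μL → factor 5000/50 = 100
Step 2: 5 mL brought to 15 mL → factor 15/5 = 3
Step 3: 0.8 mL + 19.2 mL = 20 mL total → factor 20/0.8 = 25
Overall dilution factor = 100 × 3 × 25 = 7500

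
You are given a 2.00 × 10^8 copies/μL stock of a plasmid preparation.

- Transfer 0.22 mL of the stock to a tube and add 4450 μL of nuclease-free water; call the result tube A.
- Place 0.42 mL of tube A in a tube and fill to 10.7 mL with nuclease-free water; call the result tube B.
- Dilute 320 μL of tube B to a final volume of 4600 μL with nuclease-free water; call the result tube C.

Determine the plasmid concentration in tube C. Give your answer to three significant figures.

Step 1: 0.22 mL + 4450 μL = 4.67 mL total → factor 4.67/0.22 = 21.227
Step 2: 0.42 mL brought to 10.7 mL → factor 10.7/0.42 = 25.476
Step 3: 320 μL brought to 4600 μL → factor 4600/320 = 14.375
Overall dilution factor = 21.227 × 25.476 × 14.375 = 7773.9
Final = 2.00 × 10^8 copies/μL / 7773.9 = 2.57 × 10^4 copies/μL

2.57 × 10^4 copies/μL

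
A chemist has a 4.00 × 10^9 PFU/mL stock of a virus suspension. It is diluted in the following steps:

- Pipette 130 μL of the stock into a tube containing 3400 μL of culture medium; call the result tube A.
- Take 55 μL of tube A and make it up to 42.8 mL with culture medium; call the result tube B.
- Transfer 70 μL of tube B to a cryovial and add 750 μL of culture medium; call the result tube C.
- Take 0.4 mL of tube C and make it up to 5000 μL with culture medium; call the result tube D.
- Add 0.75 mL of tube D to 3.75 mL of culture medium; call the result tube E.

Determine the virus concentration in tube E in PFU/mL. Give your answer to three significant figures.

Step 1: 130 μL + 3400 μL = 3530 μL total → factor 3530/130 = 27.154
Step 2: 55 μL brought to 42.8 mL → factor 42800/55 = 778.18
Step 3: 70 μL + 750 μL = 820 μL total → factor 820/70 = 11.714
Step 4: 0.4 mL brought to 5000 μL → factor 5/0.4 = 12.5
Step 5: 0.75 mL + 3.75 mL = 4.5 mL total → factor 4.5/0.75 = 6
Overall dilution factor = 27.154 × 778.18 × 11.714 × 12.5 × 6 = 1.8565 × 10^7
Final = 4.00 × 10^9 PFU/mL / 1.8565 × 10^7 = 215 PFU/mL

215 PFU/mL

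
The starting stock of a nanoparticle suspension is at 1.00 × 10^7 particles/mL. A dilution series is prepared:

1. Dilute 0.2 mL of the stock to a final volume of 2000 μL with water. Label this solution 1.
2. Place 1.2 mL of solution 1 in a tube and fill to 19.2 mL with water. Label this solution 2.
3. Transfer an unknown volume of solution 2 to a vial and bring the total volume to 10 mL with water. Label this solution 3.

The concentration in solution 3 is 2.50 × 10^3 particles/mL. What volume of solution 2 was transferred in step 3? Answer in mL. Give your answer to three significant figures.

0.400 mL

Step 1: 0.2 mL brought to 2000 μL → factor 2/0.2 = 10
Step 2: 1.2 mL brought to 19.2 mL → factor 19.2/1.2 = 16
Step 3: v brought to 10 mL → factor = 10 mL/v
Product of known-step factors = 160
Overall factor = 1.00 × 10^7 particles/mL / (2.50 × 10^3 particles/mL) = 4000
Step-3 factor = 4000 / 160 = 25
v = 10 mL / 25 = 0.400 mL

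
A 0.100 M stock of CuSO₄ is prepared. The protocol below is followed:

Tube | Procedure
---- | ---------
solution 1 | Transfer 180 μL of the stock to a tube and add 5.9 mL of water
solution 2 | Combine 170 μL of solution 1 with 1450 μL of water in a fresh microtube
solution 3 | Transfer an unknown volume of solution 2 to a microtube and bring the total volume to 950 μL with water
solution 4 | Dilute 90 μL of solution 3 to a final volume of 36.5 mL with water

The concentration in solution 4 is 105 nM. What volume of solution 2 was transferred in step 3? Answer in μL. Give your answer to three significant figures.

Step 1: 180 μL + 5.9 mL = 6080 μL total → factor 6080/180 = 33.778
Step 2: 170 μL + 1450 μL = 1620 μL total → factor 1620/170 = 9.5294
Step 3: v brought to 950 μL → factor = 950 μL/v
Step 4: 90 μL brought to 36.5 mL → factor 36500/90 = 405.56
Product of known-step factors = 1.3054 × 10^5
Overall factor = 0.100 M / (105 nM) = 9.5238 × 10^5
Step-3 factor = 9.5238 × 10^5 / 1.3054 × 10^5 = 7.2956
v = 950 μL / 7.2956 = 130 μL

130 μL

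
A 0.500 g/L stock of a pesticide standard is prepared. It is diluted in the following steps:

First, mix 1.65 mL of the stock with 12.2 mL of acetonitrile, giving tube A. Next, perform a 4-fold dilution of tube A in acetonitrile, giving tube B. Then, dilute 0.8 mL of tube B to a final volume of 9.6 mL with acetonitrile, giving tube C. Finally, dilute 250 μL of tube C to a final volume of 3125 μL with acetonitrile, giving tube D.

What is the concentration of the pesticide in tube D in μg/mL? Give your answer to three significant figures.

Step 1: 1.65 mL + 12.2 mL = 13.85 mL total → factor 13.85/1.65 = 8.3939
Step 2: 4-fold → factor 4
Step 3: 0.8 mL brought to 9.6 mL → factor 9.6/0.8 = 12
Step 4: 250 μL brought to 3125 μL → factor 3125/250 = 12.5
Overall dilution factor = 8.3939 × 4 × 12 × 12.5 = 5036.4
Final = 0.500 g/L / 5036.4 = 9.928 × 10^-5 g/L = 0.0993 μg/mL

0.0993 μg/mL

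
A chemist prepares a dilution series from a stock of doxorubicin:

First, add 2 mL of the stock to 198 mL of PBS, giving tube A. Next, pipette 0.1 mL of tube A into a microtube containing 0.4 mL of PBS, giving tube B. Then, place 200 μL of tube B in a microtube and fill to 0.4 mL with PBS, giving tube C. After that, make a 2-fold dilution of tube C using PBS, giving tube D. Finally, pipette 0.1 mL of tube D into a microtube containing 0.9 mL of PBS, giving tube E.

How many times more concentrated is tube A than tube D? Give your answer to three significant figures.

20.0

Step 1: 2 mL + 198 mL = 200 mL total → factor 200/2 = 100
Step 2: 0.1 mL + 0.4 mL = 0.5 mL total → factor 0.5/0.1 = 5
Step 3: 200 μL brought to 0.4 mL → factor 400/200 = 2
Step 4: 2-fold → factor 2
Dilution factor to tube A = 100; to tube D = 2000
[tube A]/[tube D] = (factor to tube D)/(factor to tube A) = 2000/100 = 20.0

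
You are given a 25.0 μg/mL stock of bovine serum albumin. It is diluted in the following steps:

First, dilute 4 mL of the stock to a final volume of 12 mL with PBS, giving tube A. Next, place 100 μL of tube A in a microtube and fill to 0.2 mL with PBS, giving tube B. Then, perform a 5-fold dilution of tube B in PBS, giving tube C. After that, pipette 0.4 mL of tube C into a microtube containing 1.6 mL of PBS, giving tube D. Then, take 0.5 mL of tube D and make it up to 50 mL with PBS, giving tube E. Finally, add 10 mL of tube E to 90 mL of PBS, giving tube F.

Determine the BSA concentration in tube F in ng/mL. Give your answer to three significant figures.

0.167 ng/mL

Step 1: 4 mL brought to 12 mL → factor 12/4 = 3
Step 2: 100 μL brought to 0.2 mL → factor 200/100 = 2
Step 3: 5-fold → factor 5
Step 4: 0.4 mL + 1.6 mL = 2 mL total → factor 2/0.4 = 5
Step 5: 0.5 mL brought to 50 mL → factor 50/0.5 = 100
Step 6: 10 mL + 90 mL = 100 mL total → factor 100/10 = 10
Overall dilution factor = 3 × 2 × 5 × 5 × 100 × 10 = 1.5 × 10^5
Final = 25.0 μg/mL / 1.5 × 10^5 = 0.0001667 μg/mL = 0.167 ng/mL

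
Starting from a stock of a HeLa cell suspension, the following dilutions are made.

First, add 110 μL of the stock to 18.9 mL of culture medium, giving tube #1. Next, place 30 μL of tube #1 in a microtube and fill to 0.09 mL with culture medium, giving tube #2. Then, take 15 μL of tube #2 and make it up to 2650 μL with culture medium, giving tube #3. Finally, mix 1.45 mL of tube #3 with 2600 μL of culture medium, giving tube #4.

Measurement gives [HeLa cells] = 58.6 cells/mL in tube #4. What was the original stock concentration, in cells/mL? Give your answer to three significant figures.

Step 1: 110 μL + 18.9 mL = 19010 μL total → factor 19010/110 = 172.82
Step 2: 30 μL brought to 0.09 mL → factor 90/30 = 3
Step 3: 15 μL brought to 2650 μL → factor 2650/15 = 176.67
Step 4: 1.45 mL + 2600 μL = 4.05 mL total → factor 4.05/1.45 = 2.7931
Overall dilution factor = 172.82 × 3 × 176.67 × 2.7931 = 2.5583 × 10^5
Stock = 58.6 cells/mL × 2.5583 × 10^5 = 1.50 × 10^7 cells/mL

1.50 × 10^7 cells/mL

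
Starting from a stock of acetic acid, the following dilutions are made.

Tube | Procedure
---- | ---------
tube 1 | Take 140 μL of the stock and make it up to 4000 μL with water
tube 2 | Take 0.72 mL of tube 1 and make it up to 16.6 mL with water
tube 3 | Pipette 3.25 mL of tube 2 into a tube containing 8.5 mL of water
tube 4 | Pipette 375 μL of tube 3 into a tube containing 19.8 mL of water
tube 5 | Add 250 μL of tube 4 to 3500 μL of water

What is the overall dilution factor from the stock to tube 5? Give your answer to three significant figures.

1.92 × 10^6

Step 1: 140 μL brought to 4000 μL → factor 4000/140 = 28.571
Step 2: 0.72 mL brought to 16.6 mL → factor 16.6/0.72 = 23.056
Step 3: 3.25 mL + 8.5 mL = 11.75 mL total → factor 11.75/3.25 = 3.6154
Step 4: 375 μL + 19.8 mL = 20175 μL total → factor 20175/375 = 53.8
Step 5: 250 μL + 3500 μL = 3750 μL total → factor 3750/250 = 15
Overall dilution factor = 28.571 × 23.056 × 3.6154 × 53.8 × 15 = 1.9219 × 10^6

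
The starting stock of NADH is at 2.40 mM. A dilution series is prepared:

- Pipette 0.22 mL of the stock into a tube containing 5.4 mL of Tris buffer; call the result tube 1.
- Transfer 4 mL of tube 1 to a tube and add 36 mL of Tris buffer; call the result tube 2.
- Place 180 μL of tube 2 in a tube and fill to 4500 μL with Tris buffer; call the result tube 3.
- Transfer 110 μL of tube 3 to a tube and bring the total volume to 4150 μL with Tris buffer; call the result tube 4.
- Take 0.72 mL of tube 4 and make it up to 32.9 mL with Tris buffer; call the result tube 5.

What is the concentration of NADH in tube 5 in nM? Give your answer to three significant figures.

Step 1: 0.22 mL + 5.4 mL = 5.62 mL total → factor 5.62/0.22 = 25.545
Step 2: 4 mL + 36 mL = 40 mL total → factor 40/4 = 10
Step 3: 180 μL brought to 4500 μL → factor 4500/180 = 25
Step 4: 110 μL brought to 4150 μL → factor 4150/110 = 37.727
Step 5: 0.72 mL brought to 32.9 mL → factor 32.9/0.72 = 45.694
Overall dilution factor = 25.545 × 10 × 25 × 37.727 × 45.694 = 1.101 × 10^7
Final = 2.40 mM / 1.101 × 10^7 = 2.180 × 10^-7 mM = 0.218 nM

0.218 nM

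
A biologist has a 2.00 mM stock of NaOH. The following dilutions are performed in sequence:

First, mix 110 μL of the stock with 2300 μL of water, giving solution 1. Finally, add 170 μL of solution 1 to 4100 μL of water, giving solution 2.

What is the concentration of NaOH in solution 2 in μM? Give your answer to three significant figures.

Step 1: 110 μL + 2300 μL = 2410 μL total → factor 2410/110 = 21.909
Step 2: 170 μL + 4100 μL = 4270 μL total → factor 4270/170 = 25.118
Overall dilution factor = 21.909 × 25.118 = 550.3
Final = 2.00 mM / 550.3 = 0.003634 mM = 3.63 μM

3.63 μM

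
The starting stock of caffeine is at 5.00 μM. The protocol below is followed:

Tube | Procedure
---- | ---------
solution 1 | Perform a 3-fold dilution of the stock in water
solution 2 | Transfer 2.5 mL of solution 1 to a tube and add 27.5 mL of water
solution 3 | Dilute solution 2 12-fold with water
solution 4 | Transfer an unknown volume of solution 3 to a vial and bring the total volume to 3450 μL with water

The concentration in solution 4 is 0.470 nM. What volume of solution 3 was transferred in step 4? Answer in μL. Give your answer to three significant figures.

Step 1: 3-fold → factor 3
Step 2: 2.5 mL + 27.5 mL = 30 mL total → factor 30/2.5 = 12
Step 3: 12-fold → factor 12
Step 4: v brought to 3450 μL → factor = 3450 μL/v
Product of known-step factors = 432
Overall factor = 5.00 μM / (0.470 nM) = 10638
Step-4 factor = 10638 / 432 = 24.626
v = 3450 μL / 24.626 = 140 μL

140 μL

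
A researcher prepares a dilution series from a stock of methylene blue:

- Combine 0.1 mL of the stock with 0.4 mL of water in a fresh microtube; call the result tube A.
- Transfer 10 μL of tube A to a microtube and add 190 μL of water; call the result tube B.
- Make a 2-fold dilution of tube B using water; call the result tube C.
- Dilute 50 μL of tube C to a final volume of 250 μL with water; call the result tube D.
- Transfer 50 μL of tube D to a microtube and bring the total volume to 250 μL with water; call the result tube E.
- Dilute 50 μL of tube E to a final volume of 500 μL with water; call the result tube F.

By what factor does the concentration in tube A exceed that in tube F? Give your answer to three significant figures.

Step 1: 0.1 mL + 0.4 mL = 0.5 mL total → factor 0.5/0.1 = 5
Step 2: 10 μL + 190 μL = 200 μL total → factor 200/10 = 20
Step 3: 2-fold → factor 2
Step 4: 50 μL brought to 250 μL → factor 250/50 = 5
Step 5: 50 μL brought to 250 μL → factor 250/50 = 5
Step 6: 50 μL brought to 500 μL → factor 500/50 = 10
Dilution factor to tube A = 5; to tube F = 50000
[tube A]/[tube F] = (factor to tube F)/(factor to tube A) = 50000/5 = 1.00 × 10^4

1.00 × 10^4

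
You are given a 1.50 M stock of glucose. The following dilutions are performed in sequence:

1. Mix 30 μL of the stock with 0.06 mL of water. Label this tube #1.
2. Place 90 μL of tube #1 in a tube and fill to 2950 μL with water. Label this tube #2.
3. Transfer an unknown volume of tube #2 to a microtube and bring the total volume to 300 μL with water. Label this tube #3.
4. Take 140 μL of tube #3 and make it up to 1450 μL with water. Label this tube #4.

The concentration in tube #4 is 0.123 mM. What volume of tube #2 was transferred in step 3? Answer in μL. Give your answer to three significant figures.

25.1 μL

Step 1: 30 μL + 0.06 mL = 90 μL total → factor 90/30 = 3
Step 2: 90 μL brought to 2950 μL → factor 2950/90 = 32.778
Step 3: v brought to 300 μL → factor = 300 μL/v
Step 4: 140 μL brought to 1450 μL → factor 1450/140 = 10.357
Product of known-step factors = 1018.5
Overall factor = 1.50 M / (0.123 mM) = 12195
Step-3 factor = 12195 / 1018.5 = 11.974
v = 300 μL / 11.974 = 25.1 μL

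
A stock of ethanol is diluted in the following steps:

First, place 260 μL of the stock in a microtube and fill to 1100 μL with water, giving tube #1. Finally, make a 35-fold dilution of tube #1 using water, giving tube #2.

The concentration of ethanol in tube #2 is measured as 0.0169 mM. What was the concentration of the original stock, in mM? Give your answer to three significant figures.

Step 1: 260 μL brought to 1100 μL → factor 1100/260 = 4.2308
Step 2: 35-fold → factor 35
Overall dilution factor = 4.2308 × 35 = 148.08
Stock = 0.0169 mM × 148.08 = 2.50 mM

2.50 mM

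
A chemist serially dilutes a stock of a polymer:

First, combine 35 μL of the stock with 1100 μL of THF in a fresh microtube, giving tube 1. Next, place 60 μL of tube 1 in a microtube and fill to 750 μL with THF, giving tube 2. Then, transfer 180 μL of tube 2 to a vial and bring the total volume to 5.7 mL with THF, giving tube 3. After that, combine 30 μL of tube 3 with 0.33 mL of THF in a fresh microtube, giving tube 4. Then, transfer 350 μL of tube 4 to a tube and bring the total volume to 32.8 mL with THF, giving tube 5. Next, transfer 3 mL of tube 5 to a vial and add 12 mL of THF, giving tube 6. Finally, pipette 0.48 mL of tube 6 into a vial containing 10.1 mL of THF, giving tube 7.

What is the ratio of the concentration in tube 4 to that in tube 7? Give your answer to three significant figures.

1.03 × 10^4

Step 1: 35 μL + 1100 μL = 1135 μL total → factor 1135/35 = 32.429
Step 2: 60 μL brought to 750 μL → factor 750/60 = 12.5
Step 3: 180 μL brought to 5.7 mL → factor 5700/180 = 31.667
Step 4: 30 μL + 0.33 mL = 360 μL total → factor 360/30 = 12
Step 5: 350 μL brought to 32.8 mL → factor 32800/350 = 93.714
Step 6: 3 mL + 12 mL = 15 mL total → factor 15/3 = 5
Step 7: 0.48 mL + 10.1 mL = 10.58 mL total → factor 10.58/0.48 = 22.042
Dilution factor to tube 4 = 1.5404 × 10^5; to tube 7 = 1.5909 × 10^9
[tube 4]/[tube 7] = (factor to tube 7)/(factor to tube 4) = 1.5909 × 10^9/1.5404 × 10^5 = 1.03 × 10^4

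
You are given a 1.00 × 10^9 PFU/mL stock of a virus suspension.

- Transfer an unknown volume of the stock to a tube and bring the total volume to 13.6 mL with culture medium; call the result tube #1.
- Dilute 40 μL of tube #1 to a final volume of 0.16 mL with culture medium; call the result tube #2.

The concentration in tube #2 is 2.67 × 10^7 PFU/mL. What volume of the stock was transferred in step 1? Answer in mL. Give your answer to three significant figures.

1.45 mL

Step 1: v brought to 13.6 mL → factor = 13.6 mL/v
Step 2: 40 μL brought to 0.16 mL → factor 160/40 = 4
Product of known-step factors = 4
Overall factor = 1.00 × 10^9 PFU/mL / (2.67 × 10^7 PFU/mL) = 37.453
Step-1 factor = 37.453 / 4 = 9.3633
v = 13.6 mL / 9.3633 = 1.45 mL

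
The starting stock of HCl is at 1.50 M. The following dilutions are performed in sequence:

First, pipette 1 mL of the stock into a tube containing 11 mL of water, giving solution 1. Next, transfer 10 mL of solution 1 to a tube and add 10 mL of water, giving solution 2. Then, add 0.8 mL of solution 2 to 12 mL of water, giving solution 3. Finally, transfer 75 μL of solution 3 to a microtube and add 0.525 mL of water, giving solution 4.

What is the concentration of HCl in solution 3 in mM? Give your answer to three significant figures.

3.91 mM

Step 1: 1 mL + 11 mL = 12 mL total → factor 12/1 = 12
Step 2: 10 mL + 10 mL = 20 mL total → factor 20/10 = 2
Step 3: 0.8 mL + 12 mL = 12.8 mL total → factor 12.8/0.8 = 16
Dilution factor through solution 3 = 12 × 2 × 16 = 384
[solution 3] = 1.50 M / 384 = 0.003906 M = 3.91 mM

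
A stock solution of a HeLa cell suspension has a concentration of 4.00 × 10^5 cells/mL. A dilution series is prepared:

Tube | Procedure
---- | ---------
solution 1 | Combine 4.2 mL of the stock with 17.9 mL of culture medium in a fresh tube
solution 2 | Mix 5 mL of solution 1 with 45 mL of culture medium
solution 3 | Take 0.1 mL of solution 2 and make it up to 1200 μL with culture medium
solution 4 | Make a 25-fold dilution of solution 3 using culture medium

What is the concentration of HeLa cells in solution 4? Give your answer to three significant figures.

Step 1: 4.2 mL + 17.9 mL = 22.1 mL total → factor 22.1/4.2 = 5.2619
Step 2: 5 mL + 45 mL = 50 mL total → factor 50/5 = 10
Step 3: 0.1 mL brought to 1200 μL → factor 1.2/0.1 = 12
Step 4: 25-fold → factor 25
Overall dilution factor = 5.2619 × 10 × 12 × 25 = 15786
Final = 4.00 × 10^5 cells/mL / 15786 = 25.3 cells/mL

25.3 cells/mL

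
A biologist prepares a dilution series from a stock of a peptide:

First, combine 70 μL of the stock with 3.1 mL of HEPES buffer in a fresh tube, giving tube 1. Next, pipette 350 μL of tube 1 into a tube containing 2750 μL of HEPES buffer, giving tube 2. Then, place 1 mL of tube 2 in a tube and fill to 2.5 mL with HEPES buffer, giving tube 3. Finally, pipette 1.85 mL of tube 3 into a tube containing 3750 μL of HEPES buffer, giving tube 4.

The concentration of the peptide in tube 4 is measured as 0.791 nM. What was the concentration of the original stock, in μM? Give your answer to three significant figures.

Step 1: 70 μL + 3.1 mL = 3170 μL total → factor 3170/70 = 45.286
Step 2: 350 μL + 2750 μL = 3100 μL total → factor 3100/350 = 8.8571
Step 3: 1 mL brought to 2.5 mL → factor 2.5/1 = 2.5
Step 4: 1.85 mL + 3750 μL = 5.6 mL total → factor 5.6/1.85 = 3.027
Overall dilution factor = 45.286 × 8.8571 × 2.5 × 3.027 = 3035.4
Stock = 0.791 nM × 3035.4 = 2401 nM = 2.40 μM

2.40 μM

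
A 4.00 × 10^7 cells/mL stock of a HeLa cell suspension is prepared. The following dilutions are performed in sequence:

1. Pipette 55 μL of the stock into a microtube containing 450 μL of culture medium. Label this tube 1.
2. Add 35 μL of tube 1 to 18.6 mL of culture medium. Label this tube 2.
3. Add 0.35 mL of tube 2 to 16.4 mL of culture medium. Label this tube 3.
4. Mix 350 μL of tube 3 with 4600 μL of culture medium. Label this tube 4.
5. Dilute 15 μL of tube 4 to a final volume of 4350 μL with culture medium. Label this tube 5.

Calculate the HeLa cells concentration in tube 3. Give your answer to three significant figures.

171 cells/mL

Step 1: 55 μL + 450 μL = 505 μL total → factor 505/55 = 9.1818
Step 2: 35 μL + 18.6 mL = 18635 μL total → factor 18635/35 = 532.43
Step 3: 0.35 mL + 16.4 mL = 16.75 mL total → factor 16.75/0.35 = 47.857
Dilution factor through tube 3 = 9.1818 × 532.43 × 47.857 = 2.3396 × 10^5
[tube 3] = 4.00 × 10^7 cells/mL / 2.3396 × 10^5 = 171 cells/mL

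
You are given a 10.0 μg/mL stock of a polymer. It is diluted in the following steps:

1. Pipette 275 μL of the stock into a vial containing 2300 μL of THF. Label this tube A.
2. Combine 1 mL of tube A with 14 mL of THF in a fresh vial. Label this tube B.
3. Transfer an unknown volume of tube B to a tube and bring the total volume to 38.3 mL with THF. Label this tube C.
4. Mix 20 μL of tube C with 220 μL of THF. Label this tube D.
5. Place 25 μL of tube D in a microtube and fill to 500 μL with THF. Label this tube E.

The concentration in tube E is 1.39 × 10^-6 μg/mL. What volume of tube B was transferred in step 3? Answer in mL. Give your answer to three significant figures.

Step 1: 275 μL + 2300 μL = 2575 μL total → factor 2575/275 = 9.3636
Step 2: 1 mL + 14 mL = 15 mL total → factor 15/1 = 15
Step 3: v brought to 38.3 mL → factor = 38.3 mL/v
Step 4: 20 μL + 220 μL = 240 μL total → factor 240/20 = 12
Step 5: 25 μL brought to 500 μL → factor 500/25 = 20
Product of known-step factors = 33709
Overall factor = 10.0 μg/mL / (1.39 × 10^-6 μg/mL) = 7.1942 × 10^6
Step-3 factor = 7.1942 × 10^6 / 33709 = 213.42
v = 38.3 mL / 213.42 = 0.179 mL

0.179 mL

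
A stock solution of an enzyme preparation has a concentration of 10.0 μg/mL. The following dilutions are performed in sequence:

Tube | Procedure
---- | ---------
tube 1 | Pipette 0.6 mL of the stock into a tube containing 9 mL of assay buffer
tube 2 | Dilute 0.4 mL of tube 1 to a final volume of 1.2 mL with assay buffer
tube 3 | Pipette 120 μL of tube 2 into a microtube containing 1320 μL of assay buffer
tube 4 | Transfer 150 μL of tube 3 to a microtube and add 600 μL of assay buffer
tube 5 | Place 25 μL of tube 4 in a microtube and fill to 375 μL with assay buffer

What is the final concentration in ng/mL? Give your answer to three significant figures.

Step 1: 0.6 mL + 9 mL = 9.6 mL total → factor 9.6/0.6 = 16
Step 2: 0.4 mL brought to 1.2 mL → factor 1.2/0.4 = 3
Step 3: 120 μL + 1320 μL = 1440 μL total → factor 1440/120 = 12
Step 4: 150 μL + 600 μL = 750 μL total → factor 750/150 = 5
Step 5: 25 μL brought to 375 μL → factor 375/25 = 15
Overall dilution factor = 16 × 3 × 12 × 5 × 15 = 43200
Final = 10.0 μg/mL / 43200 = 0.0002315 μg/mL = 0.231 ng/mL

0.231 ng/mL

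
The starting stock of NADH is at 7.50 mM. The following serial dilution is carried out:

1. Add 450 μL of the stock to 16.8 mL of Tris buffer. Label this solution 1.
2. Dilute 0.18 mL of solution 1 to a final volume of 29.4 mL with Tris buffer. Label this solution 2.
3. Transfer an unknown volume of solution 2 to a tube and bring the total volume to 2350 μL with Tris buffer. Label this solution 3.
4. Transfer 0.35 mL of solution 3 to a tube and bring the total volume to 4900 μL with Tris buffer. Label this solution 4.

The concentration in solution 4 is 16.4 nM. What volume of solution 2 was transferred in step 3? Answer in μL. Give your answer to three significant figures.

450 μL

Step 1: 450 μL + 16.8 mL = 17250 μL total → factor 17250/450 = 38.333
Step 2: 0.18 mL brought to 29.4 mL → factor 29.4/0.18 = 163.33
Step 3: v brought to 2350 μL → factor = 2350 μL/v
Step 4: 0.35 mL brought to 4900 μL → factor 4.9/0.35 = 14
Product of known-step factors = 87656
Overall factor = 7.50 mM / (16.4 nM) = 4.5732 × 10^5
Step-3 factor = 4.5732 × 10^5 / 87656 = 5.2172
v = 2350 μL / 5.2172 = 450 μL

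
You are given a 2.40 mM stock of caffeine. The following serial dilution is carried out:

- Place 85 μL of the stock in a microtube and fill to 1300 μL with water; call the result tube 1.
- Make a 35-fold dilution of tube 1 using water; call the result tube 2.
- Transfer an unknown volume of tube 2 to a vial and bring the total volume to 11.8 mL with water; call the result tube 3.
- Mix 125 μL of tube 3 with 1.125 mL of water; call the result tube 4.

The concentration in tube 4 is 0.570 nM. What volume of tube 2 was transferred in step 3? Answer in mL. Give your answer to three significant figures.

Step 1: 85 μL brought to 1300 μL → factor 1300/85 = 15.294
Step 2: 35-fold → factor 35
Step 3: v brought to 11.8 mL → factor = 11.8 mL/v
Step 4: 125 μL + 1.125 mL = 1250 μL total → factor 1250/125 = 10
Product of known-step factors = 5352.9
Overall factor = 2.40 mM / (0.570 nM) = 4.2105 × 10^6
Step-3 factor = 4.2105 × 10^6 / 5352.9 = 786.58
v = 11.8 mL / 786.58 = 0.0150 mL

0.0150 mL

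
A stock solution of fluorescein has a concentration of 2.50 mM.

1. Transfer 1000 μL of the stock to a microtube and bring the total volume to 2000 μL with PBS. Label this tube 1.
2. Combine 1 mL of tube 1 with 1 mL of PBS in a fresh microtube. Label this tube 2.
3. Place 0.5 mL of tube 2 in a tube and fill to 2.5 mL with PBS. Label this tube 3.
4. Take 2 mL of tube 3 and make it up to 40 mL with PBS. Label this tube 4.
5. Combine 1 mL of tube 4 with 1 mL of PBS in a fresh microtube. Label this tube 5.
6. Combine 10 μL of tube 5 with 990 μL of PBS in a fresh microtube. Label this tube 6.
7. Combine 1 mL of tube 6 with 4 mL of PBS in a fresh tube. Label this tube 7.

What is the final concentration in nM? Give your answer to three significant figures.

6.25 nM

Step 1: 1000 μL brought to 2000 μL → factor 2000/1000 = 2
Step 2: 1 mL + 1 mL = 2 mL total → factor 2/1 = 2
Step 3: 0.5 mL brought to 2.5 mL → factor 2.5/0.5 = 5
Step 4: 2 mL brought to 40 mL → factor 40/2 = 20
Step 5: 1 mL + 1 mL = 2 mL total → factor 2/1 = 2
Step 6: 10 μL + 990 μL = 1000 μL total → factor 1000/10 = 100
Step 7: 1 mL + 4 mL = 5 mL total → factor 5/1 = 5
Overall dilution factor = 2 × 2 × 5 × 20 × 2 × 100 × 5 = 4 × 10^5
Final = 2.50 mM / 4 × 10^5 = 6.250 × 10^-6 mM = 6.25 nM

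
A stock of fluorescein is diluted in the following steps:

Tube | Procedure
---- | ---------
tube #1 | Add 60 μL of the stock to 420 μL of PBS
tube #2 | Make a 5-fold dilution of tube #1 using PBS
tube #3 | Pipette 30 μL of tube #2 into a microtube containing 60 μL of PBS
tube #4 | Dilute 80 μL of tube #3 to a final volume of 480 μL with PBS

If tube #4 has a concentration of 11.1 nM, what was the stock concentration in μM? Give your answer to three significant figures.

7.99 μM

Step 1: 60 μL + 420 μL = 480 μL total → factor 480/60 = 8
Step 2: 5-fold → factor 5
Step 3: 30 μL + 60 μL = 90 μL total → factor 90/30 = 3
Step 4: 80 μL brought to 480 μL → factor 480/80 = 6
Overall dilution factor = 8 × 5 × 3 × 6 = 720
Stock = 11.1 nM × 720 = 7992 nM = 7.99 μM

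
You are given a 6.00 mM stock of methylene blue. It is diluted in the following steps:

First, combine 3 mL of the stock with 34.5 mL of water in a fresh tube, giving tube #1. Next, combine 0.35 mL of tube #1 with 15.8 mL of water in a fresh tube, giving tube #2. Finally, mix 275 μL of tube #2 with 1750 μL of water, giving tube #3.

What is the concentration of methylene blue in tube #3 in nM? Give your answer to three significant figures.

1.41 × 10^3 nM

Step 1: 3 mL + 34.5 mL = 37.5 mL total → factor 37.5/3 = 12.5
Step 2: 0.35 mL + 15.8 mL = 16.15 mL total → factor 16.15/0.35 = 46.143
Step 3: 275 μL + 1750 μL = 2025 μL total → factor 2025/275 = 7.3636
Overall dilution factor = 12.5 × 46.143 × 7.3636 = 4247.2
Final = 6.00 mM / 4247.2 = 0.001413 mM = 1.41 × 10^3 nM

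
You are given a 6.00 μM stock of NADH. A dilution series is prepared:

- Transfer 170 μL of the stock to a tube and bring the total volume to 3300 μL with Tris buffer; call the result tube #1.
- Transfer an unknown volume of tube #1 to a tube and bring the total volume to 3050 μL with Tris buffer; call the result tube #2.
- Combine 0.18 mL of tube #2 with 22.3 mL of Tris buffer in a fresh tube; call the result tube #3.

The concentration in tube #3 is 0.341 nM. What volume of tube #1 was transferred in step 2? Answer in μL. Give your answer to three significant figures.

420 μL

Step 1: 170 μL brought to 3300 μL → factor 3300/170 = 19.412
Step 2: v brought to 3050 μL → factor = 3050 μL/v
Step 3: 0.18 mL + 22.3 mL = 22.48 mL total → factor 22.48/0.18 = 124.89
Product of known-step factors = 2424.3
Overall factor = 6.00 μM / (0.341 nM) = 17595
Step-2 factor = 17595 / 2424.3 = 7.2579
v = 3050 μL / 7.2579 = 420 μL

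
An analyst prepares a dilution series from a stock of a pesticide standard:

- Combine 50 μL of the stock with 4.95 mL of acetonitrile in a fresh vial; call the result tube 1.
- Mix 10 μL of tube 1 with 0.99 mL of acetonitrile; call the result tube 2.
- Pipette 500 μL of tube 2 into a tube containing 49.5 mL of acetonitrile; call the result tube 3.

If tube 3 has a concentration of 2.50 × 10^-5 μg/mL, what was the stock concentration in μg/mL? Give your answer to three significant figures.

25.0 μg/mL

Step 1: 50 μL + 4.95 mL = 5000 μL total → factor 5000/50 = 100
Step 2: 10 μL + 0.99 mL = 1000 μL total → factor 1000/10 = 100
Step 3: 500 μL + 49.5 mL = 50000 μL total → factor 50000/500 = 100
Overall dilution factor = 100 × 100 × 100 = 1 × 10^6
Stock = 2.50 × 10^-5 μg/mL × 1 × 10^6 = 25.0 μg/mL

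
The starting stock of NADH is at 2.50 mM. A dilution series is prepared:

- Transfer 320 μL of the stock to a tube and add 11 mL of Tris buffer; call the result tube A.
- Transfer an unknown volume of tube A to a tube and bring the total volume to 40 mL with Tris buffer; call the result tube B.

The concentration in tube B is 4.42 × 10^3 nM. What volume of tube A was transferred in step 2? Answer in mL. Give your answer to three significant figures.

2.50 mL

Step 1: 320 μL + 11 mL = 11320 μL total → factor 11320/320 = 35.375
Step 2: v brought to 40 mL → factor = 40 mL/v
Product of known-step factors = 35.375
Overall factor = 2.50 mM / (4.42 × 10^3 nM) = 565.61
Step-2 factor = 565.61 / 35.375 = 15.989
v = 40 mL / 15.989 = 2.50 mL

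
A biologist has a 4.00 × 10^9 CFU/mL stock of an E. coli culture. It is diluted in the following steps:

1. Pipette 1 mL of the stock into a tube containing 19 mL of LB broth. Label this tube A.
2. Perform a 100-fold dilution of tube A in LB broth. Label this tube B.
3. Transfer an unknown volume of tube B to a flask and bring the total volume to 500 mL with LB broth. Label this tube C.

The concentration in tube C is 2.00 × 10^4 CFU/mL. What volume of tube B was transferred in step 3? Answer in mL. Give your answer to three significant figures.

Step 1: 1 mL + 19 mL = 20 mL total → factor 20/1 = 20
Step 2: 100-fold → factor 100
Step 3: v brought to 500 mL → factor = 500 mL/v
Product of known-step factors = 2000
Overall factor = 4.00 × 10^9 CFU/mL / (2.00 × 10^4 CFU/mL) = 2 × 10^5
Step-3 factor = 2 × 10^5 / 2000 = 100
v = 500 mL / 100 = 5.00 mL

5.00 mL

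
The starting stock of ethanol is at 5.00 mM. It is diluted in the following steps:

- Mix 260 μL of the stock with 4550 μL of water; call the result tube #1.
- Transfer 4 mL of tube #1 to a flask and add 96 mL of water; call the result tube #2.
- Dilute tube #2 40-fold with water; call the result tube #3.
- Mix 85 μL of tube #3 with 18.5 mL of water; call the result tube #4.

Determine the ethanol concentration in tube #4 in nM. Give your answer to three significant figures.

Step 1: 260 μL + 4550 μL = 4810 μL total → factor 4810/260 = 18.5
Step 2: 4 mL + 96 mL = 100 mL total → factor 100/4 = 25
Step 3: 40-fold → factor 40
Step 4: 85 μL + 18.5 mL = 18585 μL total → factor 18585/85 = 218.65
Overall dilution factor = 18.5 × 25 × 40 × 218.65 = 4.045 × 10^6
Final = 5.00 mM / 4.045 × 10^6 = 1.236 × 10^-6 mM = 1.24 nM

1.24 nM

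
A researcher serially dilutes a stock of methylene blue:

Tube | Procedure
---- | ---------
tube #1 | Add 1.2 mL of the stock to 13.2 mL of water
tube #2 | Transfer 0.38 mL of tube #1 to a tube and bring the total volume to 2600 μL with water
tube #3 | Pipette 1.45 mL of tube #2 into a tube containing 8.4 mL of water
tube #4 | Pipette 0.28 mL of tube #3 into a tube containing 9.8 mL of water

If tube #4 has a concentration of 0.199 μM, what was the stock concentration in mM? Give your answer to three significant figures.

Step 1: 1.2 mL + 13.2 mL = 14.4 mL total → factor 14.4/1.2 = 12
Step 2: 0.38 mL brought to 2600 μL → factor 2.6/0.38 = 6.8421
Step 3: 1.45 mL + 8.4 mL = 9.85 mL total → factor 9.85/1.45 = 6.7931
Step 4: 0.28 mL + 9.8 mL = 10.08 mL total → factor 10.08/0.28 = 36
Overall dilution factor = 12 × 6.8421 × 6.7931 × 36 = 20079
Stock = 0.199 μM × 20079 = 3996 μM = 4.00 mM

4.00 mM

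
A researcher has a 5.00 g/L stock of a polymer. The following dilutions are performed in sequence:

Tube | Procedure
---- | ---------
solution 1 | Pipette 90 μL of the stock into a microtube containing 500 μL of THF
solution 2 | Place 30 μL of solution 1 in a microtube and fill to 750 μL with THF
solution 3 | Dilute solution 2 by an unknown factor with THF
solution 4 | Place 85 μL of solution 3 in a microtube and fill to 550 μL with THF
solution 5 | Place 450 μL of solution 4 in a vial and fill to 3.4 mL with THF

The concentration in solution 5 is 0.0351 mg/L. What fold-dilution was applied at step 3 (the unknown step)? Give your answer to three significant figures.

Step 1: 90 μL + 500 μL = 590 μL total → factor 590/90 = 6.5556
Step 2: 30 μL brought to 750 μL → factor 750/30 = 25
Step 3: unknown factor x
Step 4: 85 μL brought to 550 μL → factor 550/85 = 6.4706
Step 5: 450 μL brought to 3.4 mL → factor 3400/450 = 7.5556
Product of known-step factors = 8012.3
Overall factor = 5.00 g/L / (0.0351 mg/L) = 1.4245 × 10^5
x = 1.4245 × 10^5 / 8012.3 = 17.8

17.8-fold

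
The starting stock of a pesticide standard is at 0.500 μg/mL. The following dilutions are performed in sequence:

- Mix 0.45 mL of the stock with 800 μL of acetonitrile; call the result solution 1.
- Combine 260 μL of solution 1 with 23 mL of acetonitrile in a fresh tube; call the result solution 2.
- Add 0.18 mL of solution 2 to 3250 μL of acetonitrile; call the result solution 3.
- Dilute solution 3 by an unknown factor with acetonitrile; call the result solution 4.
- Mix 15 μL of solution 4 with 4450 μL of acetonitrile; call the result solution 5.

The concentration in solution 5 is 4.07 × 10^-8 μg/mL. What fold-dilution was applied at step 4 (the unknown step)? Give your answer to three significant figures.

8.72-fold

Step 1: 0.45 mL + 800 μL = 1.25 mL total → factor 1.25/0.45 = 2.7778
Step 2: 260 μL + 23 mL = 23260 μL total → factor 23260/260 = 89.462
Step 3: 0.18 mL + 3250 μL = 3.43 mL total → factor 3.43/0.18 = 19.056
Step 4: unknown factor x
Step 5: 15 μL + 4450 μL = 4465 μL total → factor 4465/15 = 297.67
Product of known-step factors = 1.4096 × 10^6
Overall factor = 0.500 μg/mL / (4.07 × 10^-8 μg/mL) = 1.2285 × 10^7
x = 1.2285 × 10^7 / 1.4096 × 10^6 = 8.72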